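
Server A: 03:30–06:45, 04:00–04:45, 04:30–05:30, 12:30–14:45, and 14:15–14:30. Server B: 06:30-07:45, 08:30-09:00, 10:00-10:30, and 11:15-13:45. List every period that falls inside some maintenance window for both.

First set merges to 03:30–06:45, 12:30–14:45.
03:30–06:45 meets the second set on 06:30–06:45.
12:30–14:45 meets the second set on 12:30–13:45.

06:30–06:45, 12:30–13:45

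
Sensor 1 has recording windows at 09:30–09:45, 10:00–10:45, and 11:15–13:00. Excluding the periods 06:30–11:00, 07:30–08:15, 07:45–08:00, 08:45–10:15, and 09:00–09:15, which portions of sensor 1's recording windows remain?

11:15-13:00

Second set merges to 06:30-11:00.
09:30-09:45 lies entirely inside B → drops out.
10:00-10:45 lies entirely inside B → drops out.
11:15-13:00 is untouched.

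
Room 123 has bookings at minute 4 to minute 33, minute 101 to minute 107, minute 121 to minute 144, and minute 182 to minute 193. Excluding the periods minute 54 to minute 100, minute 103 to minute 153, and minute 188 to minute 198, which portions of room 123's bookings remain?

minute 4 to minute 33: no B overlap → unchanged.
minute 101 to minute 107 minus B → minute 101 to minute 103.
minute 121 to minute 144: fully covered by B → removed.
minute 182 to minute 193 minus B → minute 182 to minute 188.

minute 4 to minute 33, minute 101 to minute 103, minute 182 to minute 188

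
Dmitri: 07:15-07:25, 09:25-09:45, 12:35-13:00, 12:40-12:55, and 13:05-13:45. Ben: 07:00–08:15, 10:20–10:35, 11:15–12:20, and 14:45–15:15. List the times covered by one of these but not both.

A, merged: 07:15–07:25, 09:25–09:45, 12:35–13:00, 13:05–13:45.
Only in the first: 09:25–09:45, 12:35–13:00, 13:05–13:45.
Only in the second: 07:00–07:15, 07:25–08:15, 10:20–10:35, 11:15–12:20, 14:45–15:15.
Together these are the periods covered by exactly one.

07:00–07:15, 07:25–08:15, 09:25–09:45, 10:20–10:35, 11:15–12:20, 12:35–13:00, 13:05–13:45, 14:45–15:15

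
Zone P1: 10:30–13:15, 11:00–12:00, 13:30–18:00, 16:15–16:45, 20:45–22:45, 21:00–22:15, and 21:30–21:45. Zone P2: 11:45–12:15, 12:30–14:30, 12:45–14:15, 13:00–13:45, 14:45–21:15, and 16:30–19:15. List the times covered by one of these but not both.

First set merges to 10:30–13:15, 13:30–18:00, 20:45–22:45.
Second set merges to 11:45–12:15, 12:30–14:30, 14:45–21:15.
A \ B = 10:30–11:45, 12:15–12:30, 14:30–14:45, 21:15–22:45.
B \ A = 13:15–13:30, 18:00–20:45.
Union of the two gives the symmetric difference.

10:30–11:45, 12:15–12:30, 13:15–13:30, 14:30–14:45, 18:00–20:45, 21:15–22:45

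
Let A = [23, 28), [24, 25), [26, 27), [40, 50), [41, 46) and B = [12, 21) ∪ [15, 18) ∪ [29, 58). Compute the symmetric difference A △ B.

[12, 21) ∪ [23, 28) ∪ [29, 40) ∪ [50, 58)

First set merges to [23, 28), [40, 50).
Second set merges to [12, 21), [29, 58).
Only in the first: [23, 28).
Only in the second: [12, 21), [29, 40), [50, 58).
Together these are the periods covered by exactly one.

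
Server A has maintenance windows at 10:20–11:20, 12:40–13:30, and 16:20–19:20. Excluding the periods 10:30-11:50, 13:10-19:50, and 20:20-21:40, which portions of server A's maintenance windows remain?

10:20–10:30, 12:40–13:10

10:20–11:20 minus B → 10:20–10:30.
12:40–13:30 minus B → 12:40–13:10.
16:20–19:20: fully covered by B → removed.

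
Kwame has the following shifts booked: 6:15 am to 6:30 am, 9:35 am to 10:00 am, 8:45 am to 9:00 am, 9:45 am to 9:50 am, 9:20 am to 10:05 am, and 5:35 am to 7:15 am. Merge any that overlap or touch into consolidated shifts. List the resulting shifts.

5:35 am–7:15 am, 8:45 am–9:00 am, 9:20 am–10:05 am

Sort by start: 5:35 am–7:15 am, 6:15 am–6:30 am, 8:45 am–9:00 am, 9:20 am–10:05 am, 9:35 am–10:00 am, 9:45 am–9:50 am.
6:15 am–6:30 am overlaps/touches 5:35 am–7:15 am → extend to 5:35 am–7:15 am.
8:45 am–9:00 am is disjoint → start new block.
9:20 am–10:05 am is disjoint → start new block.
9:35 am–10:00 am overlaps/touches 9:20 am–10:05 am → extend to 9:20 am–10:05 am.
9:45 am–9:50 am overlaps/touches 9:20 am–10:05 am → extend to 9:20 am–10:05 am.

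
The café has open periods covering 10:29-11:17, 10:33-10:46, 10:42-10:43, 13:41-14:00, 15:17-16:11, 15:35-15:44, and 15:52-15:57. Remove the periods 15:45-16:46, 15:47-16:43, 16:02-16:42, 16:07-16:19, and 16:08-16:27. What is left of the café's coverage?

10:29-11:17, 13:41-14:00, 15:17-15:45

A, merged: 10:29-11:17, 13:41-14:00, 15:17-16:11.
B, merged: 15:45-16:46.
10:29-11:17: no B overlap → unchanged.
13:41-14:00: no B overlap → unchanged.
15:17-16:11 minus B → 15:17-15:45.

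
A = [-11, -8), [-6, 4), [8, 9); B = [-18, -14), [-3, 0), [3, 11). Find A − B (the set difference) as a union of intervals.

[-11, -8): nothing removed.
[-6, 4) \ B = [-6, -3), [0, 3).
[8, 9): entirely removed.

[-11, -8) ∪ [-6, -3) ∪ [0, 3)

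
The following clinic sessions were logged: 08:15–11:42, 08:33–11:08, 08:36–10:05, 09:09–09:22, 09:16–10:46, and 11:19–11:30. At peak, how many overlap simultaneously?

Sweep endpoints in order; track running count of active intervals.
Peak of 5 reached at 09:16.

5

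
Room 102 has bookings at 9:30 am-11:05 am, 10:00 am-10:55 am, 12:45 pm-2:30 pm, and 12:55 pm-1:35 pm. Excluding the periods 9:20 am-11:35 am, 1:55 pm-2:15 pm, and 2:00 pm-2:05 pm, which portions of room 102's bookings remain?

12:45 pm-1:55 pm, 2:15 pm-2:30 pm

A, merged: 9:30 am-11:05 am, 12:45 pm-2:30 pm.
B, merged: 9:20 am-11:35 am, 1:55 pm-2:15 pm.
9:30 am-11:05 am: entirely removed.
12:45 pm-2:30 pm \ B = 12:45 pm-1:55 pm, 2:15 pm-2:30 pm.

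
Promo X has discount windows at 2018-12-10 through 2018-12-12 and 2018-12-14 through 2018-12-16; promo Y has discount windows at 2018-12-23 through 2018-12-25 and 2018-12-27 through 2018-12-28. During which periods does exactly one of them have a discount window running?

A but not B: 2018-12-10 through 2018-12-12, 2018-12-14 through 2018-12-16.
B but not A: 2018-12-23 through 2018-12-25, 2018-12-27 through 2018-12-28.
Combining gives A △ B.

2018-12-10 through 2018-12-12, 2018-12-14 through 2018-12-16, 2018-12-23 through 2018-12-25, 2018-12-27 through 2018-12-28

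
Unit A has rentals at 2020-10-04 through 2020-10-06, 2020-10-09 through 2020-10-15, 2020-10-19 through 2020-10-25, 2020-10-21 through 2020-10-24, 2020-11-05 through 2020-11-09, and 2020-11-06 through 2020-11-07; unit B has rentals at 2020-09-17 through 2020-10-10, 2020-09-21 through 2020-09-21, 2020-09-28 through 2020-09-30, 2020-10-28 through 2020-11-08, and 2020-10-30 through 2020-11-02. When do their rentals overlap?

First set merges to 2020-10-04 through 2020-10-06, 2020-10-09 through 2020-10-15, 2020-10-19 through 2020-10-25, 2020-11-05 through 2020-11-09.
Second set merges to 2020-09-17 through 2020-10-10, 2020-10-28 through 2020-11-08.
2020-10-04 through 2020-10-06 ∩ B → 2020-10-04 through 2020-10-06.
2020-10-09 through 2020-10-15 ∩ B → 2020-10-09 through 2020-10-10.
2020-10-19 through 2020-10-25 meets no B interval.
2020-11-05 through 2020-11-09 ∩ B → 2020-11-05 through 2020-11-08.

2020-10-04 through 2020-10-06, 2020-10-09 through 2020-10-10, 2020-11-05 through 2020-11-08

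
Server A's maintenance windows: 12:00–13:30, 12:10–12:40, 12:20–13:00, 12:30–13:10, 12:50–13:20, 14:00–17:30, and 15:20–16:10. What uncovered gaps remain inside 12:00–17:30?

13:30–14:00

Covered (merged): 12:00–13:30, 14:00–17:30.
Complement within 12:00–17:30: 13:30–14:00.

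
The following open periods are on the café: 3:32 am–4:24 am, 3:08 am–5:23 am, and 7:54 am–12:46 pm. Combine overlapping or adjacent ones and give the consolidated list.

3:08 am–5:23 am, 7:54 am–12:46 pm

Sort by start: 3:08 am–5:23 am, 3:32 am–4:24 am, 7:54 am–12:46 pm.
3:32 am–4:24 am overlaps/touches 3:08 am–5:23 am → extend to 3:08 am–5:23 am.
7:54 am–12:46 pm is disjoint → start new block.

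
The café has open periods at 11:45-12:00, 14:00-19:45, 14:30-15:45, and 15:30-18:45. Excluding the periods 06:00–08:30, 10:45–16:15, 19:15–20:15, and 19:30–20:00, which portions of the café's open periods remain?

16:15–19:15

Merge the first list: 11:45–12:00, 14:00–19:45.
Merge the second list: 06:00–08:30, 10:45–16:15, 19:15–20:15.
11:45–12:00: fully covered by B → removed.
14:00–19:45 minus B → 16:15–19:15.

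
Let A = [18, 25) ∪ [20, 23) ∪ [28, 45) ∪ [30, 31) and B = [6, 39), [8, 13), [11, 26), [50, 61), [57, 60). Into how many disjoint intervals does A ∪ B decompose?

2

First set merges to [18, 25), [28, 45).
Second set merges to [6, 39), [50, 61).
A ∪ B = [6, 45), [50, 61).
That is 2 disjoint pieces.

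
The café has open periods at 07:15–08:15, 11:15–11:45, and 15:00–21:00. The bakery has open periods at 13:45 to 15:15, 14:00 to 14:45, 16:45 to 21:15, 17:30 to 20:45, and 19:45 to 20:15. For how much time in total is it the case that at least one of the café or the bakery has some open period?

9 h

B, merged: 13:45–15:15, 16:45–21:15.
A ∪ B = 07:15–08:15, 11:15–11:45, 13:45–21:15.
Total: 1 h + 30 min + 7 h 30 min = 9 h.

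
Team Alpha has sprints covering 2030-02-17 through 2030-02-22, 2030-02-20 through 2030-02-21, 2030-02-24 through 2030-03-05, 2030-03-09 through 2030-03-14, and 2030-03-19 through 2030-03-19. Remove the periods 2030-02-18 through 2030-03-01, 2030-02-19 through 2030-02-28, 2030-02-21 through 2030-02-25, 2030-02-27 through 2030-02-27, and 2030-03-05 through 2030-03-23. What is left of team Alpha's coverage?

2030-02-17 through 2030-02-17, 2030-03-02 through 2030-03-04

First set merges to 2030-02-17 through 2030-02-22, 2030-02-24 through 2030-03-05, 2030-03-09 through 2030-03-14, 2030-03-19 through 2030-03-19.
Second set merges to 2030-02-18 through 2030-03-01, 2030-03-05 through 2030-03-23.
2030-02-17 through 2030-02-22 minus B → 2030-02-17 through 2030-02-17.
2030-02-24 through 2030-03-05 minus B → 2030-03-02 through 2030-03-04.
2030-03-09 through 2030-03-14: fully covered by B → removed.
2030-03-19 through 2030-03-19: fully covered by B → removed.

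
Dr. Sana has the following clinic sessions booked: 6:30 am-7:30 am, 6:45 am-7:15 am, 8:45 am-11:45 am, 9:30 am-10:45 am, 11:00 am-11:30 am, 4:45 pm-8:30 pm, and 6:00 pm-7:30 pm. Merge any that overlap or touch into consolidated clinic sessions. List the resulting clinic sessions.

6:45 am–7:15 am overlaps/touches 6:30 am–7:30 am → extend to 6:30 am–7:30 am.
8:45 am–11:45 am is disjoint → start new block.
9:30 am–10:45 am overlaps/touches 8:45 am–11:45 am → extend to 8:45 am–11:45 am.
11:00 am–11:30 am overlaps/touches 8:45 am–11:45 am → extend to 8:45 am–11:45 am.
4:45 pm–8:30 pm is disjoint → start new block.
6:00 pm–7:30 pm overlaps/touches 4:45 pm–8:30 pm → extend to 4:45 pm–8:30 pm.

6:30 am–7:30 am, 8:45 am–11:45 am, 4:45 pm–8:30 pm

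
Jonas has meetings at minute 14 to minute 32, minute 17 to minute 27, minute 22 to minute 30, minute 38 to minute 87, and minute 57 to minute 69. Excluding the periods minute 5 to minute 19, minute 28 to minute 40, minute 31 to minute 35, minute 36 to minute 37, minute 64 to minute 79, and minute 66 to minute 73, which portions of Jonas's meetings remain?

minute 19 to minute 28, minute 40 to minute 64, minute 79 to minute 87

Merge the first list: minute 14 to minute 32, minute 38 to minute 87.
Merge the second list: minute 5 to minute 19, minute 28 to minute 40, minute 64 to minute 79.
minute 14 to minute 32 with B removed leaves minute 19 to minute 28.
minute 38 to minute 87 with B removed leaves minute 40 to minute 64, minute 79 to minute 87.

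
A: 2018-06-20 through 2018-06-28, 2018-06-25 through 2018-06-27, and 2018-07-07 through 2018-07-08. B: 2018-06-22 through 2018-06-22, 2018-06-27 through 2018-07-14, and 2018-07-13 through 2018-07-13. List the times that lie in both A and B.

2018-06-22 through 2018-06-22, 2018-06-27 through 2018-06-28, 2018-07-07 through 2018-07-08

A, merged: 2018-06-20 through 2018-06-28, 2018-07-07 through 2018-07-08.
B, merged: 2018-06-22 through 2018-06-22, 2018-06-27 through 2018-07-14.
2018-06-20 through 2018-06-28 meets the second set on 2018-06-22 through 2018-06-22, 2018-06-27 through 2018-06-28.
2018-07-07 through 2018-07-08 meets the second set on 2018-07-07 through 2018-07-08.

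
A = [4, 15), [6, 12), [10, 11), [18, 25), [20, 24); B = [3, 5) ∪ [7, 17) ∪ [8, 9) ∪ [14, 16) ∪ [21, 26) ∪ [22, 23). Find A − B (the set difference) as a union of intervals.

[5, 7) ∪ [18, 21)

Merge the first list: [4, 15), [18, 25).
Merge the second list: [3, 5), [7, 17), [21, 26).
[4, 15) minus B → [5, 7).
[18, 25) minus B → [18, 21).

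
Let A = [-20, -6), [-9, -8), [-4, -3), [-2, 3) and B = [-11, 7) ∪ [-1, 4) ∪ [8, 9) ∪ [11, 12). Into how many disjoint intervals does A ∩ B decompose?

Merge the first list: [-20, -6), [-4, -3), [-2, 3).
Merge the second list: [-11, 7), [8, 9), [11, 12).
A ∩ B = [-11, -6), [-4, -3), [-2, 3).
That is 3 disjoint pieces.

3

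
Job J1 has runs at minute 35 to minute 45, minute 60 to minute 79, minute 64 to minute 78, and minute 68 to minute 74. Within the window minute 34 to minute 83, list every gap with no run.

Covered (merged): minute 35 to minute 45, minute 60 to minute 79.
Gaps within minute 34 to minute 83: minute 34 to minute 35, minute 45 to minute 60, minute 79 to minute 83.

minute 34 to minute 35, minute 45 to minute 60, minute 79 to minute 83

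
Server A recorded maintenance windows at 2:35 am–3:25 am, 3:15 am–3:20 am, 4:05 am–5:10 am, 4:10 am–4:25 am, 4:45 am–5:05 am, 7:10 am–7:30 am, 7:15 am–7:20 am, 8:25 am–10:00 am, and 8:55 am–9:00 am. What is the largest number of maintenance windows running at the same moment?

2

Sweep endpoints in order; track running count of active intervals.
Peak of 2 reached at 3:15 am.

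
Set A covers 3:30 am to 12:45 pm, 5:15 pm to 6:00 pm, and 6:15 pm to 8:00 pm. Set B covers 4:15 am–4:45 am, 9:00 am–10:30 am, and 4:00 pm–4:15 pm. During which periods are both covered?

3:30 am–12:45 pm overlaps B on 4:15 am–4:45 am, 9:00 am–10:30 am.
5:15 pm–6:00 pm falls entirely outside B.
6:15 pm–8:00 pm falls entirely outside B.

4:15 am–4:45 am, 9:00 am–10:30 am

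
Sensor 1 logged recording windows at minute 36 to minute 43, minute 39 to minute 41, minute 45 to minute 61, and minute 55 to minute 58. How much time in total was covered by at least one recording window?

23 minutes

Merged: minute 36 to minute 43, minute 45 to minute 61.
Lengths: 7 minutes + 16 minutes = 23 minutes.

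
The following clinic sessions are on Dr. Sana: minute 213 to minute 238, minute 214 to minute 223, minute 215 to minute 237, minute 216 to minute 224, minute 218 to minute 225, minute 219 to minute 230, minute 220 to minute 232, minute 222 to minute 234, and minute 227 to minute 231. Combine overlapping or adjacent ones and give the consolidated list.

minute 214 to minute 223 overlaps/touches minute 213 to minute 238 → extend to minute 213 to minute 238.
minute 215 to minute 237 overlaps/touches minute 213 to minute 238 → extend to minute 213 to minute 238.
minute 216 to minute 224 overlaps/touches minute 213 to minute 238 → extend to minute 213 to minute 238.
minute 218 to minute 225 overlaps/touches minute 213 to minute 238 → extend to minute 213 to minute 238.
minute 219 to minute 230 overlaps/touches minute 213 to minute 238 → extend to minute 213 to minute 238.
minute 220 to minute 232 overlaps/touches minute 213 to minute 238 → extend to minute 213 to minute 238.
minute 222 to minute 234 overlaps/touches minute 213 to minute 238 → extend to minute 213 to minute 238.
minute 227 to minute 231 overlaps/touches minute 213 to minute 238 → extend to minute 213 to minute 238.

minute 213 to minute 238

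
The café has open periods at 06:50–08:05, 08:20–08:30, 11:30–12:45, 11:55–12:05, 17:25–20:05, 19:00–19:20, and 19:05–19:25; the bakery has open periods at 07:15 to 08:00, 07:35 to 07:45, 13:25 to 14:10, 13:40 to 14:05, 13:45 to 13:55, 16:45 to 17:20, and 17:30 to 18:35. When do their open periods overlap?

07:15-08:00, 17:30-18:35

Merge the first list: 06:50-08:05, 08:20-08:30, 11:30-12:45, 17:25-20:05.
Merge the second list: 07:15-08:00, 13:25-14:10, 16:45-17:20, 17:30-18:35.
06:50-08:05 ∩ B → 07:15-08:00.
08:20-08:30 meets no B interval.
11:30-12:45 meets no B interval.
17:25-20:05 ∩ B → 17:30-18:35.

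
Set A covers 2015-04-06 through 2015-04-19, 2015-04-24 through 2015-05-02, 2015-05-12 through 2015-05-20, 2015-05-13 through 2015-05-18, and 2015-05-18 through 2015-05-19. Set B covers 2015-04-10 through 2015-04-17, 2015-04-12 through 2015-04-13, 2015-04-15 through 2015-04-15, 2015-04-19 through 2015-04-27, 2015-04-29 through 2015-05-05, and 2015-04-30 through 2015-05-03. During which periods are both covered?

A, merged: 2015-04-06 through 2015-04-19, 2015-04-24 through 2015-05-02, 2015-05-12 through 2015-05-20.
B, merged: 2015-04-10 through 2015-04-17, 2015-04-19 through 2015-04-27, 2015-04-29 through 2015-05-05.
2015-04-06 through 2015-04-19 meets the second set on 2015-04-10 through 2015-04-17, 2015-04-19 through 2015-04-19.
2015-04-24 through 2015-05-02 meets the second set on 2015-04-24 through 2015-04-27, 2015-04-29 through 2015-05-02.
2015-05-12 through 2015-05-20: no overlap with the second set.

2015-04-10 through 2015-04-17, 2015-04-19 through 2015-04-19, 2015-04-24 through 2015-04-27, 2015-04-29 through 2015-05-02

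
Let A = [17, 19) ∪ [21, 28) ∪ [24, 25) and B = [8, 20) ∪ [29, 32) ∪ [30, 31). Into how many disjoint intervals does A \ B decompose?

First set merges to [17, 19), [21, 28).
Second set merges to [8, 20), [29, 32).
A \ B = [21, 28).
That is 1 disjoint piece.

1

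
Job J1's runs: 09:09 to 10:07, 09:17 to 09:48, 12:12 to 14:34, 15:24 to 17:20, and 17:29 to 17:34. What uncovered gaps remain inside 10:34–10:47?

10:34–10:47

The merged coverage is 09:09–10:07, 12:12–14:34, 15:24–17:20, 17:29–17:34.
Gaps within 10:34–10:47: 10:34–10:47.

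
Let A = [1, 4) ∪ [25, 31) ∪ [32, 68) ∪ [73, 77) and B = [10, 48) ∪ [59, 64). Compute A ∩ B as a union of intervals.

[1, 4) falls entirely outside B.
[25, 31) overlaps B on [25, 31).
[32, 68) overlaps B on [32, 48), [59, 64).
[73, 77) falls entirely outside B.

[25, 31) ∪ [32, 48) ∪ [59, 64)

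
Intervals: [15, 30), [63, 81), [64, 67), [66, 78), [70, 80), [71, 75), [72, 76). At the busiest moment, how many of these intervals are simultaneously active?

Sweep endpoints in order; track running count of active intervals.
Peak of 5 reached at 72.

5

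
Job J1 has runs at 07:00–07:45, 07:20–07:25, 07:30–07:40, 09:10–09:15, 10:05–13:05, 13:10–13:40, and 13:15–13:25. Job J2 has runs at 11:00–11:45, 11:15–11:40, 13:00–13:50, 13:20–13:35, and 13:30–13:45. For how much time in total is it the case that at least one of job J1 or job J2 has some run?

4 h 35 min

A, merged: 07:00–07:45, 09:10–09:15, 10:05–13:05, 13:10–13:40.
B, merged: 11:00–11:45, 13:00–13:50.
A ∪ B = 07:00–07:45, 09:10–09:15, 10:05–13:50.
Total: 45 min + 5 min + 3 h 45 min = 4 h 35 min.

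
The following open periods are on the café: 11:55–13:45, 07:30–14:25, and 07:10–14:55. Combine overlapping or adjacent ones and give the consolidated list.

07:10-14:55

Sort by start: 07:10-14:55, 07:30-14:25, 11:55-13:45.
07:30-14:25 overlaps/touches 07:10-14:55 → extend to 07:10-14:55.
11:55-13:45 overlaps/touches 07:10-14:55 → extend to 07:10-14:55.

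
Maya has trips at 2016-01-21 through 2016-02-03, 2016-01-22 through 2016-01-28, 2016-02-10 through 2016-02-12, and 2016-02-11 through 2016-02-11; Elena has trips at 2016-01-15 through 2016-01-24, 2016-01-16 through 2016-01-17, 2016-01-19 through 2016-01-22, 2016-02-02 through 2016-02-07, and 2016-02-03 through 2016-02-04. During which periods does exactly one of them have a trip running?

A, merged: 2016-01-21 through 2016-02-03, 2016-02-10 through 2016-02-12.
B, merged: 2016-01-15 through 2016-01-24, 2016-02-02 through 2016-02-07.
A but not B: 2016-01-25 through 2016-02-01, 2016-02-10 through 2016-02-12.
B but not A: 2016-01-15 through 2016-01-20, 2016-02-04 through 2016-02-07.
Combining gives A △ B.

2016-01-15 through 2016-01-20, 2016-01-25 through 2016-02-01, 2016-02-04 through 2016-02-07, 2016-02-10 through 2016-02-12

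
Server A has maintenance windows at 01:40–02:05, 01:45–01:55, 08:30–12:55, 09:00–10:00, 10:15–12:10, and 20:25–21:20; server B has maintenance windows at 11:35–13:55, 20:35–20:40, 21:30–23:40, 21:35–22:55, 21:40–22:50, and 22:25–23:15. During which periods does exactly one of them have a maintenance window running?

01:40-02:05, 08:30-11:35, 12:55-13:55, 20:25-20:35, 20:40-21:20, 21:30-23:40

A, merged: 01:40-02:05, 08:30-12:55, 20:25-21:20.
B, merged: 11:35-13:55, 20:35-20:40, 21:30-23:40.
A \ B = 01:40-02:05, 08:30-11:35, 20:25-20:35, 20:40-21:20.
B \ A = 12:55-13:55, 21:30-23:40.
Union of the two gives the symmetric difference.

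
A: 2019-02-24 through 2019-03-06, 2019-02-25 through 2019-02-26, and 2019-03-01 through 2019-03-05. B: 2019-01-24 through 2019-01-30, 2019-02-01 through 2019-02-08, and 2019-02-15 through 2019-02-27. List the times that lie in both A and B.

2019-02-24 through 2019-02-27

Merge the first list: 2019-02-24 through 2019-03-06.
2019-02-24 through 2019-03-06 meets the second set on 2019-02-24 through 2019-02-27.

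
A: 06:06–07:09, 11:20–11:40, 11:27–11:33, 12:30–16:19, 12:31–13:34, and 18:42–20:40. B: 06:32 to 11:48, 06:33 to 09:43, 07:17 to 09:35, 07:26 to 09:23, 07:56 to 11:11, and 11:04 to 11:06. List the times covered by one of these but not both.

A, merged: 06:06–07:09, 11:20–11:40, 12:30–16:19, 18:42–20:40.
B, merged: 06:32–11:48.
Only in the first: 06:06–06:32, 12:30–16:19, 18:42–20:40.
Only in the second: 07:09–11:20, 11:40–11:48.
Together these are the periods covered by exactly one.

06:06–06:32, 07:09–11:20, 11:40–11:48, 12:30–16:19, 18:42–20:40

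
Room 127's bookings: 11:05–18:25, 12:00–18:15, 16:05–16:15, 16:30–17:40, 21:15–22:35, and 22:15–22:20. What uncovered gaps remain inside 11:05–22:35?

Covered (merged): 11:05–18:25, 21:15–22:35.
Gaps within 11:05–22:35: 18:25–21:15.

18:25–21:15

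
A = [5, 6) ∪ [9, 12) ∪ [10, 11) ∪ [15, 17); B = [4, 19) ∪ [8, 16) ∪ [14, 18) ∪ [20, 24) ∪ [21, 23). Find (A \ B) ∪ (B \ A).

[4, 5) ∪ [6, 9) ∪ [12, 15) ∪ [17, 19) ∪ [20, 24)

A, merged: [5, 6), [9, 12), [15, 17).
B, merged: [4, 19), [20, 24).
A \ B = none.
B \ A = [4, 5), [6, 9), [12, 15), [17, 19), [20, 24).
Union of the two gives the symmetric difference.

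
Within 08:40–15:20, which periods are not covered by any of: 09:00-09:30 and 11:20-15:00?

After merging, the occupied span is 09:00–09:30, 11:20–15:00.
Uncovered inside 08:40–15:20: 08:40–09:00, 09:30–11:20, 15:00–15:20.

08:40–09:00, 09:30–11:20, 15:00–15:20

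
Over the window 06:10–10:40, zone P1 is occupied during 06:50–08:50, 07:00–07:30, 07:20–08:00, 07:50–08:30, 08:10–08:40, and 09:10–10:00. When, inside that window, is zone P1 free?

After merging, the occupied span is 06:50-08:50, 09:10-10:00.
Gaps within 06:10-10:40: 06:10-06:50, 08:50-09:10, 10:00-10:40.

06:10-06:50, 08:50-09:10, 10:00-10:40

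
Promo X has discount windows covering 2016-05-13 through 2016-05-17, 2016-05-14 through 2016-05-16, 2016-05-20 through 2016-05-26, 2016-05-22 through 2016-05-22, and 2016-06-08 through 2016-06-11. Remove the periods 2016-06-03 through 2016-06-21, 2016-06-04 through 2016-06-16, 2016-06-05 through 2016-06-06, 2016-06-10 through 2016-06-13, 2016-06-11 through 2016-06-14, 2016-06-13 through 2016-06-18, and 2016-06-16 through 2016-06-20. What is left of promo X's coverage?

First set merges to 2016-05-13 through 2016-05-17, 2016-05-20 through 2016-05-26, 2016-06-08 through 2016-06-11.
Second set merges to 2016-06-03 through 2016-06-21.
2016-05-13 through 2016-05-17: no B overlap → unchanged.
2016-05-20 through 2016-05-26: no B overlap → unchanged.
2016-06-08 through 2016-06-11: fully covered by B → removed.

2016-05-13 through 2016-05-17, 2016-05-20 through 2016-05-26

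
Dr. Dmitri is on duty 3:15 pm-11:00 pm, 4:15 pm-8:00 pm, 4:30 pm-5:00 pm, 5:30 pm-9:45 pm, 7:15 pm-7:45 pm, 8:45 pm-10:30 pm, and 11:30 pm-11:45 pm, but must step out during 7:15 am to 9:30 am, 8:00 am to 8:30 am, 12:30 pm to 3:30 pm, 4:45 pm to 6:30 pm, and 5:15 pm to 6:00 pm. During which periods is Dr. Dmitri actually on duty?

3:30 pm–4:45 pm, 6:30 pm–11:00 pm, 11:30 pm–11:45 pm

Merge the first list: 3:15 pm–11:00 pm, 11:30 pm–11:45 pm.
Merge the second list: 7:15 am–9:30 am, 12:30 pm–3:30 pm, 4:45 pm–6:30 pm.
3:15 pm–11:00 pm with B removed leaves 3:30 pm–4:45 pm, 6:30 pm–11:00 pm.
11:30 pm–11:45 pm is untouched.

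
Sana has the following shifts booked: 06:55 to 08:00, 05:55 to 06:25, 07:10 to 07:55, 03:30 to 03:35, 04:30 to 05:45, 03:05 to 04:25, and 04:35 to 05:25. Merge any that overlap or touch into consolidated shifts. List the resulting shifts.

Sort by start: 03:05-04:25, 03:30-03:35, 04:30-05:45, 04:35-05:25, 05:55-06:25, 06:55-08:00, 07:10-07:55.
03:30-03:35 overlaps/touches 03:05-04:25 → extend to 03:05-04:25.
04:30-05:45 is disjoint → start new block.
04:35-05:25 overlaps/touches 04:30-05:45 → extend to 04:30-05:45.
05:55-06:25 is disjoint → start new block.
06:55-08:00 is disjoint → start new block.
07:10-07:55 overlaps/touches 06:55-08:00 → extend to 06:55-08:00.

03:05-04:25, 04:30-05:45, 05:55-06:25, 06:55-08:00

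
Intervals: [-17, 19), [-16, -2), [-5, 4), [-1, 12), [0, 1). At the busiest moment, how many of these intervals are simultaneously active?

4

Walk the sorted start/end points keeping a running depth.
The depth first hits 4 at 0.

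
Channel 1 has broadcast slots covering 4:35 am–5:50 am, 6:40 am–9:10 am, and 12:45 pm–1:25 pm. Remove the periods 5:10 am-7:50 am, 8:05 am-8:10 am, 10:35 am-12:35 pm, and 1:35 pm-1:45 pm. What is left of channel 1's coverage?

4:35 am–5:50 am \ B = 4:35 am–5:10 am.
6:40 am–9:10 am \ B = 7:50 am–8:05 am, 8:10 am–9:10 am.
12:45 pm–1:25 pm: nothing removed.

4:35 am–5:10 am, 7:50 am–8:05 am, 8:10 am–9:10 am, 12:45 pm–1:25 pm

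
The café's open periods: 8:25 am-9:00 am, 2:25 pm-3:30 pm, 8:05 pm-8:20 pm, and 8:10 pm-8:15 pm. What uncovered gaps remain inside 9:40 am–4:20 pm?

9:40 am–2:25 pm, 3:30 pm–4:20 pm

Covered (merged): 8:25 am–9:00 am, 2:25 pm–3:30 pm, 8:05 pm–8:20 pm.
Complement within 9:40 am–4:20 pm: 9:40 am–2:25 pm, 3:30 pm–4:20 pm.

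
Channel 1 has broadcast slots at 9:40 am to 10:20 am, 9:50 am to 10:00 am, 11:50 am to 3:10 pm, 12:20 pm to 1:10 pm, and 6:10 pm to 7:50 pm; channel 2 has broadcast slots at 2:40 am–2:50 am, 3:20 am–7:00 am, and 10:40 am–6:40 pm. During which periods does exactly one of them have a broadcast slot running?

2:40 am–2:50 am, 3:20 am–7:00 am, 9:40 am–10:20 am, 10:40 am–11:50 am, 3:10 pm–6:10 pm, 6:40 pm–7:50 pm

First set merges to 9:40 am–10:20 am, 11:50 am–3:10 pm, 6:10 pm–7:50 pm.
A but not B: 9:40 am–10:20 am, 6:40 pm–7:50 pm.
B but not A: 2:40 am–2:50 am, 3:20 am–7:00 am, 10:40 am–11:50 am, 3:10 pm–6:10 pm.
Combining gives A △ B.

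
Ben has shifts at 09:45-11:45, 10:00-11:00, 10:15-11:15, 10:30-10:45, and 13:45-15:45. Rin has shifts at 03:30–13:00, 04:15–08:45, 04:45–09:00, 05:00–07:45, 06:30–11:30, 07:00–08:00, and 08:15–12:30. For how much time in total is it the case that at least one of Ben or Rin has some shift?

11 h 30 min

First set merges to 09:45–11:45, 13:45–15:45.
Second set merges to 03:30–13:00.
A ∪ B = 03:30–13:00, 13:45–15:45.
Total: 9 h 30 min + 2 h = 11 h 30 min.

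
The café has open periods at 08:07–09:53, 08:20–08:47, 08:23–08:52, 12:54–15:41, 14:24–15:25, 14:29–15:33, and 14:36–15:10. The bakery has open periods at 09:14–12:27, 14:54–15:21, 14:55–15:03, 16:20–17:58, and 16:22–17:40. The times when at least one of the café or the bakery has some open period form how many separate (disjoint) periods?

Merge the first list: 08:07–09:53, 12:54–15:41.
Merge the second list: 09:14–12:27, 14:54–15:21, 16:20–17:58.
A ∪ B = 08:07–12:27, 12:54–15:41, 16:20–17:58.
That is 3 disjoint pieces.

3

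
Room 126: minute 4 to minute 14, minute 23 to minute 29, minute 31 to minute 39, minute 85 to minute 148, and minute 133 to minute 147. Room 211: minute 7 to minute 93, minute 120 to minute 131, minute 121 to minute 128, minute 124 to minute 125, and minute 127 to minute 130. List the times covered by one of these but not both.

minute 4 to minute 7, minute 14 to minute 23, minute 29 to minute 31, minute 39 to minute 85, minute 93 to minute 120, minute 131 to minute 148

First set merges to minute 4 to minute 14, minute 23 to minute 29, minute 31 to minute 39, minute 85 to minute 148.
Second set merges to minute 7 to minute 93, minute 120 to minute 131.
A but not B: minute 4 to minute 7, minute 93 to minute 120, minute 131 to minute 148.
B but not A: minute 14 to minute 23, minute 29 to minute 31, minute 39 to minute 85.
Combining gives A △ B.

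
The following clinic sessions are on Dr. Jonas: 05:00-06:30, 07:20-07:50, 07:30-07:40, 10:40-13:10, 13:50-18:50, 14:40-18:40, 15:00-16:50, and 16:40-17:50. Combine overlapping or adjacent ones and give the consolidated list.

07:20–07:50 is disjoint → start new block.
07:30–07:40 overlaps/touches 07:20–07:50 → extend to 07:20–07:50.
10:40–13:10 is disjoint → start new block.
13:50–18:50 is disjoint → start new block.
14:40–18:40 overlaps/touches 13:50–18:50 → extend to 13:50–18:50.
15:00–16:50 overlaps/touches 13:50–18:50 → extend to 13:50–18:50.
16:40–17:50 overlaps/touches 13:50–18:50 → extend to 13:50–18:50.

05:00–06:30, 07:20–07:50, 10:40–13:10, 13:50–18:50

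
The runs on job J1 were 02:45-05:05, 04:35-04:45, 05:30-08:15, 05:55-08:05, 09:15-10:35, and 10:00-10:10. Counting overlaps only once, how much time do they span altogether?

6 h 25 min

Merged: 02:45–05:05, 05:30–08:15, 09:15–10:35.
Lengths: 2 h 20 min + 2 h 45 min + 1 h 20 min = 6 h 25 min.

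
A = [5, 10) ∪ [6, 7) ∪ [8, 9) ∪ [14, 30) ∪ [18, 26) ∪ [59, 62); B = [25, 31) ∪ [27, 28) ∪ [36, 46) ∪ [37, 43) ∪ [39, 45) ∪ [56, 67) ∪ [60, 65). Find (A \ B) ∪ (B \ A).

First set merges to [5, 10), [14, 30), [59, 62).
Second set merges to [25, 31), [36, 46), [56, 67).
A \ B = [5, 10), [14, 25).
B \ A = [30, 31), [36, 46), [56, 59), [62, 67).
Union of the two gives the symmetric difference.

[5, 10) ∪ [14, 25) ∪ [30, 31) ∪ [36, 46) ∪ [56, 59) ∪ [62, 67)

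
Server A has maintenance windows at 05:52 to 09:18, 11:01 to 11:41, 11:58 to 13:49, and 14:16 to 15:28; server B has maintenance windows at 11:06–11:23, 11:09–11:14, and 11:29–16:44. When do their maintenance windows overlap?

Second set merges to 11:06-11:23, 11:29-16:44.
05:52-09:18: no overlap with the second set.
11:01-11:41 meets the second set on 11:06-11:23, 11:29-11:41.
11:58-13:49 meets the second set on 11:58-13:49.
14:16-15:28 meets the second set on 14:16-15:28.

11:06-11:23, 11:29-11:41, 11:58-13:49, 14:16-15:28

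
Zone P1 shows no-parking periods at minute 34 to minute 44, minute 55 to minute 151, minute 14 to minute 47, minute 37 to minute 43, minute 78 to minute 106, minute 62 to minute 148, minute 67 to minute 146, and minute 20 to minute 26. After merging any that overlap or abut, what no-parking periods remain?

minute 14 to minute 47, minute 55 to minute 151

Sort by start: minute 14 to minute 47, minute 20 to minute 26, minute 34 to minute 44, minute 37 to minute 43, minute 55 to minute 151, minute 62 to minute 148, minute 67 to minute 146, minute 78 to minute 106.
minute 20 to minute 26 overlaps/touches minute 14 to minute 47 → extend to minute 14 to minute 47.
minute 34 to minute 44 overlaps/touches minute 14 to minute 47 → extend to minute 14 to minute 47.
minute 37 to minute 43 overlaps/touches minute 14 to minute 47 → extend to minute 14 to minute 47.
minute 55 to minute 151 is disjoint → start new block.
minute 62 to minute 148 overlaps/touches minute 55 to minute 151 → extend to minute 55 to minute 151.
minute 67 to minute 146 overlaps/touches minute 55 to minute 151 → extend to minute 55 to minute 151.
minute 78 to minute 106 overlaps/touches minute 55 to minute 151 → extend to minute 55 to minute 151.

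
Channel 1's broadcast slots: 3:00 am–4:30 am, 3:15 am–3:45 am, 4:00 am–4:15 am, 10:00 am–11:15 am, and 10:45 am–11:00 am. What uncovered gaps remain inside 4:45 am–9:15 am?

4:45 am–9:15 am

After merging, the occupied span is 3:00 am–4:30 am, 10:00 am–11:15 am.
Complement within 4:45 am–9:15 am: 4:45 am–9:15 am.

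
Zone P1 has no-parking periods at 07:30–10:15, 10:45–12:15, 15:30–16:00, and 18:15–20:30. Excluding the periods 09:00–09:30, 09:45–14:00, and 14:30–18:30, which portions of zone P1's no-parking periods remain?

07:30–09:00, 09:30–09:45, 18:30–20:30

07:30–10:15 \ B = 07:30–09:00, 09:30–09:45.
10:45–12:15: entirely removed.
15:30–16:00: entirely removed.
18:15–20:30 \ B = 18:30–20:30.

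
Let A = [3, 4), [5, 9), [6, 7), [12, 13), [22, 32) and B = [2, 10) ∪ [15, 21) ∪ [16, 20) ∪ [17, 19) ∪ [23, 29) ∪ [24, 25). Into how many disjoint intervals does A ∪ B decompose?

Merge the first list: [3, 4), [5, 9), [12, 13), [22, 32).
Merge the second list: [2, 10), [15, 21), [23, 29).
A ∪ B = [2, 10), [12, 13), [15, 21), [22, 32).
That is 4 disjoint pieces.

4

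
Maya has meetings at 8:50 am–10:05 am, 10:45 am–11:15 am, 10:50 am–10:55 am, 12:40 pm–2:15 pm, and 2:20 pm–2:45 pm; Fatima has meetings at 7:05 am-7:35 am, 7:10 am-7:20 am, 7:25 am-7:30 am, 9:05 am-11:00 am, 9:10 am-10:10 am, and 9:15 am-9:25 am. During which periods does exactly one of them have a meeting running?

A, merged: 8:50 am–10:05 am, 10:45 am–11:15 am, 12:40 pm–2:15 pm, 2:20 pm–2:45 pm.
B, merged: 7:05 am–7:35 am, 9:05 am–11:00 am.
Only in the first: 8:50 am–9:05 am, 11:00 am–11:15 am, 12:40 pm–2:15 pm, 2:20 pm–2:45 pm.
Only in the second: 7:05 am–7:35 am, 10:05 am–10:45 am.
Together these are the periods covered by exactly one.

7:05 am–7:35 am, 8:50 am–9:05 am, 10:05 am–10:45 am, 11:00 am–11:15 am, 12:40 pm–2:15 pm, 2:20 pm–2:45 pm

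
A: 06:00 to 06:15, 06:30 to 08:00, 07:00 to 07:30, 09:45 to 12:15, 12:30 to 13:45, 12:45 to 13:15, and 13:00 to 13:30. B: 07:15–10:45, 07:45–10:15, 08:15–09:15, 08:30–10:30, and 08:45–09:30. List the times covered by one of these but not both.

Merge the first list: 06:00–06:15, 06:30–08:00, 09:45–12:15, 12:30–13:45.
Merge the second list: 07:15–10:45.
A but not B: 06:00–06:15, 06:30–07:15, 10:45–12:15, 12:30–13:45.
B but not A: 08:00–09:45.
Combining gives A △ B.

06:00–06:15, 06:30–07:15, 08:00–09:45, 10:45–12:15, 12:30–13:45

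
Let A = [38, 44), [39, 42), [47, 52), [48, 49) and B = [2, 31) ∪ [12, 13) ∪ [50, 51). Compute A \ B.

A, merged: [38, 44), [47, 52).
B, merged: [2, 31), [50, 51).
[38, 44): no B overlap → unchanged.
[47, 52) minus B → [47, 50), [51, 52).

[38, 44) ∪ [47, 50) ∪ [51, 52)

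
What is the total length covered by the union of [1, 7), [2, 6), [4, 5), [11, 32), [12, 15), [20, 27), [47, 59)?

39

Merged: [1, 7), [11, 32), [47, 59).
Lengths: 6 + 21 + 12 = 39.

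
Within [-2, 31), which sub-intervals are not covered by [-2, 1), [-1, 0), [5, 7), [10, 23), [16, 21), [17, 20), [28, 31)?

[1, 5) ∪ [7, 10) ∪ [23, 28)

After merging, the occupied span is [-2, 1), [5, 7), [10, 23), [28, 31).
Complement within [-2, 31): [1, 5), [7, 10), [23, 28).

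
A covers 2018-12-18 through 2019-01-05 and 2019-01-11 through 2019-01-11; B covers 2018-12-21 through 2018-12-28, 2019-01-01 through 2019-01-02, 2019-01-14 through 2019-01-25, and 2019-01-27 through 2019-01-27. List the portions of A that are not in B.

2018-12-18 through 2018-12-20, 2018-12-29 through 2018-12-31, 2019-01-03 through 2019-01-05, 2019-01-11 through 2019-01-11

2018-12-18 through 2019-01-05 with B removed leaves 2018-12-18 through 2018-12-20, 2018-12-29 through 2018-12-31, 2019-01-03 through 2019-01-05.
2019-01-11 through 2019-01-11 is untouched.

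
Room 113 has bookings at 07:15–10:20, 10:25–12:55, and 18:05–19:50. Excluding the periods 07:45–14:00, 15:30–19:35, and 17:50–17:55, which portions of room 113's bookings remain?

07:15–07:45, 19:35–19:50

Second set merges to 07:45–14:00, 15:30–19:35.
07:15–10:20 with B removed leaves 07:15–07:45.
10:25–12:55 lies entirely inside B → drops out.
18:05–19:50 with B removed leaves 19:35–19:50.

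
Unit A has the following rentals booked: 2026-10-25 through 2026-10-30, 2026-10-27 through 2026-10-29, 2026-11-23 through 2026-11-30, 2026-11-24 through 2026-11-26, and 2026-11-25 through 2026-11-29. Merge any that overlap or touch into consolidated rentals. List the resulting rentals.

2026-10-27 through 2026-10-29 overlaps/touches 2026-10-25 through 2026-10-30 → extend to 2026-10-25 through 2026-10-30.
2026-11-23 through 2026-11-30 is disjoint → start new block.
2026-11-24 through 2026-11-26 overlaps/touches 2026-11-23 through 2026-11-30 → extend to 2026-11-23 through 2026-11-30.
2026-11-25 through 2026-11-29 overlaps/touches 2026-11-23 through 2026-11-30 → extend to 2026-11-23 through 2026-11-30.

2026-10-25 through 2026-10-30, 2026-11-23 through 2026-11-30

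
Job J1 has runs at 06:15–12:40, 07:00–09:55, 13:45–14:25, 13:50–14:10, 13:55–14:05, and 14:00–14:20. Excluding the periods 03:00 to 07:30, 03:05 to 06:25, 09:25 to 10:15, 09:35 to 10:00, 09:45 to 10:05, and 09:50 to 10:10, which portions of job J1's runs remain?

07:30–09:25, 10:15–12:40, 13:45–14:25

A, merged: 06:15–12:40, 13:45–14:25.
B, merged: 03:00–07:30, 09:25–10:15.
06:15–12:40 with B removed leaves 07:30–09:25, 10:15–12:40.
13:45–14:25 is untouched.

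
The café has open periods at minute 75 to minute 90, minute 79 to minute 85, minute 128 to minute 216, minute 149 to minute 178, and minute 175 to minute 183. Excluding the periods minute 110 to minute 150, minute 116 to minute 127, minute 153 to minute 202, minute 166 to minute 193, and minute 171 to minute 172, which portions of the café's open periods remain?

minute 75 to minute 90, minute 150 to minute 153, minute 202 to minute 216

A, merged: minute 75 to minute 90, minute 128 to minute 216.
B, merged: minute 110 to minute 150, minute 153 to minute 202.
minute 75 to minute 90: nothing removed.
minute 128 to minute 216 \ B = minute 150 to minute 153, minute 202 to minute 216.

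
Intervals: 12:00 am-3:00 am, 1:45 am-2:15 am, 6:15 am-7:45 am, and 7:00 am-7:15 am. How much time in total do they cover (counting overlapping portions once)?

Merged: 12:00 am–3:00 am, 6:15 am–7:45 am.
Lengths: 3 h + 1 h 30 min = 4 h 30 min.

4 h 30 min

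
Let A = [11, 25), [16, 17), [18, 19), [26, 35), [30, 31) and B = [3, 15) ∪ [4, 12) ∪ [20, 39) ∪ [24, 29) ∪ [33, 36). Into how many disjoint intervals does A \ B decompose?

A, merged: [11, 25), [26, 35).
B, merged: [3, 15), [20, 39).
A \ B = [15, 20).
That is 1 disjoint piece.

1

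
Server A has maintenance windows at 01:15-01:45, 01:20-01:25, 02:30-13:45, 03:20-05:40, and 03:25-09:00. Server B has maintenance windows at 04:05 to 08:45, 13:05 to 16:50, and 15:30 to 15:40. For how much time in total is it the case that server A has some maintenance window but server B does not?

First set merges to 01:15-01:45, 02:30-13:45.
Second set merges to 04:05-08:45, 13:05-16:50.
A \ B = 01:15-01:45, 02:30-04:05, 08:45-13:05.
Total: 30 min + 1 h 35 min + 4 h 20 min = 6 h 25 min.

6 h 25 min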